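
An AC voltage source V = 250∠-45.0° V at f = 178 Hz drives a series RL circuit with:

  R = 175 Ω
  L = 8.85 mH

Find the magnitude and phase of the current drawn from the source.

Step 1 — Angular frequency: ω = 2π·f = 2π·178 = 1118 rad/s.
Step 2 — Component impedances:
  R: Z = R = 175 Ω
  L: Z = jωL = j·1118·0.00885 = 0 + j9.898 Ω
Step 3 — Series combination: Z_total = R + L = 175 + j9.898 Ω = 175.3∠3.2° Ω.
Step 4 — Source phasor: V = 250∠-45.0° V = 176.8 - j176.8 V.
Step 5 — Ohm's law: I = V / Z_total = (176.8 - j176.8) / (175 + j9.898) = 0.95 - j1.064 A.
Step 6 — Convert to polar: |I| = 1.426 A, ∠I = -48.2°.

I = 1.426∠-48.2° A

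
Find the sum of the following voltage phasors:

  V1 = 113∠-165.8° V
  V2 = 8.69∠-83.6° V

Step 1 — Convert each phasor to rectangular form:
  V1 = 113·(cos(-165.8°) + j·sin(-165.8°)) = -109.5 - j27.72 V
  V2 = 8.69·(cos(-83.6°) + j·sin(-83.6°)) = 0.9687 - j8.636 V
Step 2 — Sum components: V_total = -108.6 - j36.36 V.
Step 3 — Convert to polar: |V_total| = 114.5 V, ∠V_total = -161.5°.

V_total = 114.5∠-161.5° V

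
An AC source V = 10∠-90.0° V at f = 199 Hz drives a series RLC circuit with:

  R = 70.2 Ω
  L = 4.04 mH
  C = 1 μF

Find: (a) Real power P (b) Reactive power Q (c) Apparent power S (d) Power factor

Step 1 — Angular frequency: ω = 2π·f = 2π·199 = 1250 rad/s.
Step 2 — Component impedances:
  R: Z = R = 70.2 Ω
  L: Z = jωL = j·1250·0.00404 = 0 + j5.051 Ω
  C: Z = 1/(jωC) = -j/(ω·C) = 0 - j799.8 Ω
Step 3 — Series combination: Z_total = R + L + C = 70.2 - j794.7 Ω = 797.8∠-85.0° Ω.
Step 4 — Source phasor: V = 10∠-90.0° V = 0 - j10 V.
Step 5 — Current: I = V / Z = 0.01249 - j0.001103 A = 0.01253∠-5.0° A.
Step 6 — Complex power: S = V·I* = 0.01103 - j0.1249 VA.
Step 7 — Real power: P = Re(S) = 0.01103 W.
Step 8 — Reactive power: Q = Im(S) = -0.1249 VAR.
Step 9 — Apparent power: |S| = 0.1253 VA.
Step 10 — Power factor: PF = P/|S| = 0.08799 (leading).

(a) P = 0.01103 W  (b) Q = -0.1249 VAR  (c) S = 0.1253 VA  (d) PF = 0.08799 (leading)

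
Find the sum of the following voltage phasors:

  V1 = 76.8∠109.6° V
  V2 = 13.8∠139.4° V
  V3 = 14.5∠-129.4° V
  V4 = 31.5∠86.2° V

Step 1 — Convert each phasor to rectangular form:
  V1 = 76.8·(cos(109.6°) + j·sin(109.6°)) = -25.76 + j72.35 V
  V2 = 13.8·(cos(139.4°) + j·sin(139.4°)) = -10.48 + j8.981 V
  V3 = 14.5·(cos(-129.4°) + j·sin(-129.4°)) = -9.204 - j11.2 V
  V4 = 31.5·(cos(86.2°) + j·sin(86.2°)) = 2.088 + j31.43 V
Step 2 — Sum components: V_total = -43.36 + j101.6 V.
Step 3 — Convert to polar: |V_total| = 110.4 V, ∠V_total = 113.1°.

V_total = 110.4∠113.1° V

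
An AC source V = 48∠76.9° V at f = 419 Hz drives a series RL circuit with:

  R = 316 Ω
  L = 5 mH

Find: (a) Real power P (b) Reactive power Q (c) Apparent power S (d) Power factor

Step 1 — Angular frequency: ω = 2π·f = 2π·419 = 2633 rad/s.
Step 2 — Component impedances:
  R: Z = R = 316 Ω
  L: Z = jωL = j·2633·0.005 = 0 + j13.16 Ω
Step 3 — Series combination: Z_total = R + L = 316 + j13.16 Ω = 316.3∠2.4° Ω.
Step 4 — Source phasor: V = 48∠76.9° V = 10.88 + j46.75 V.
Step 5 — Current: I = V / Z = 0.04052 + j0.1463 A = 0.1518∠74.5° A.
Step 6 — Complex power: S = V·I* = 7.279 + j0.3032 VA.
Step 7 — Real power: P = Re(S) = 7.279 W.
Step 8 — Reactive power: Q = Im(S) = 0.3032 VAR.
Step 9 — Apparent power: |S| = 7.285 VA.
Step 10 — Power factor: PF = P/|S| = 0.9991 (lagging).

(a) P = 7.279 W  (b) Q = 0.3032 VAR  (c) S = 7.285 VA  (d) PF = 0.9991 (lagging)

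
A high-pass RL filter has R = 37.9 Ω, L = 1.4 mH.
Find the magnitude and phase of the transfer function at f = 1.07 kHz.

Step 1 — Angular frequency: ω = 2π·1070 = 6723 rad/s.
Step 2 — Transfer function: H(jω) = jωL/(R + jωL).
Step 3 — Numerator jωL = j·9.412; denominator R + jωL = 37.9 + j9.412.
Step 4 — H = 0.05809 + j0.2339.
Step 5 — Magnitude: |H| = 0.241 (-12.4 dB); phase: φ = 76.1°.

|H| = 0.241 (-12.4 dB), φ = 76.1°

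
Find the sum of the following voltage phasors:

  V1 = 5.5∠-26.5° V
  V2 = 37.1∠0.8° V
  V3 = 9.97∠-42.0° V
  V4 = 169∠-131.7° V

Step 1 — Convert each phasor to rectangular form:
  V1 = 5.5·(cos(-26.5°) + j·sin(-26.5°)) = 4.922 - j2.454 V
  V2 = 37.1·(cos(0.8°) + j·sin(0.8°)) = 37.1 + j0.518 V
  V3 = 9.97·(cos(-42.0°) + j·sin(-42.0°)) = 7.409 - j6.671 V
  V4 = 169·(cos(-131.7°) + j·sin(-131.7°)) = -112.4 - j126.2 V
Step 2 — Sum components: V_total = -63 - j134.8 V.
Step 3 — Convert to polar: |V_total| = 148.8 V, ∠V_total = -115.0°.

V_total = 148.8∠-115.0° V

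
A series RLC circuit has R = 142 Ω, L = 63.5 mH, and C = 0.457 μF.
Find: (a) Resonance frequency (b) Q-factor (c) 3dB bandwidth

Step 1 — Resonance condition Im(Z)=0 gives ω₀ = 1/√(LC).
Step 2 — ω₀ = 1/√(0.0635·4.57e-07) = 5870 rad/s.
Step 3 — f₀ = ω₀/(2π) = 934.3 Hz.
Step 4 — Series Q: Q = ω₀L/R = 5870·0.0635/142 = 2.625.
Step 5 — 3dB bandwidth: Δω = ω₀/Q = 2236 rad/s; BW = Δω/(2π) = 355.9 Hz.

(a) f₀ = 934.3 Hz  (b) Q = 2.625  (c) BW = 355.9 Hz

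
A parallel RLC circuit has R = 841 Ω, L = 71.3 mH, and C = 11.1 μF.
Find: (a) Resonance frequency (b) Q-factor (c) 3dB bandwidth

Step 1 — Resonance: ω₀ = 1/√(LC) = 1/√(0.0713·1.11e-05) = 1124 rad/s.
Step 2 — f₀ = ω₀/(2π) = 178.9 Hz.
Step 3 — Parallel Q: Q = R/(ω₀L) = 841/(1124·0.0713) = 10.49.
Step 4 — Bandwidth: Δω = ω₀/Q = 107.1 rad/s; BW = Δω/(2π) = 17.05 Hz.

(a) f₀ = 178.9 Hz  (b) Q = 10.49  (c) BW = 17.05 Hz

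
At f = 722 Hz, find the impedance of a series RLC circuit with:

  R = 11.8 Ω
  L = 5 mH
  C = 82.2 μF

Step 1 — Angular frequency: ω = 2π·f = 2π·722 = 4536 rad/s.
Step 2 — Component impedances:
  R: Z = R = 11.8 Ω
  L: Z = jωL = j·4536·0.005 = 0 + j22.68 Ω
  C: Z = 1/(jωC) = -j/(ω·C) = 0 - j2.682 Ω
Step 3 — Series combination: Z_total = R + L + C = 11.8 + j20 Ω = 23.22∠59.5° Ω.

Z = 11.8 + j20 Ω = 23.22∠59.5° Ω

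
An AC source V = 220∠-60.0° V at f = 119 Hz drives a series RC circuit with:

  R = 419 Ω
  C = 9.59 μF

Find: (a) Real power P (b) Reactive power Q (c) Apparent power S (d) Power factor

Step 1 — Angular frequency: ω = 2π·f = 2π·119 = 747.7 rad/s.
Step 2 — Component impedances:
  R: Z = R = 419 Ω
  C: Z = 1/(jωC) = -j/(ω·C) = 0 - j139.5 Ω
Step 3 — Series combination: Z_total = R + C = 419 - j139.5 Ω = 441.6∠-18.4° Ω.
Step 4 — Source phasor: V = 220∠-60.0° V = 110 - j190.5 V.
Step 5 — Current: I = V / Z = 0.3726 - j0.3307 A = 0.4982∠-41.6° A.
Step 6 — Complex power: S = V·I* = 104 - j34.61 VA.
Step 7 — Real power: P = Re(S) = 104 W.
Step 8 — Reactive power: Q = Im(S) = -34.61 VAR.
Step 9 — Apparent power: |S| = 109.6 VA.
Step 10 — Power factor: PF = P/|S| = 0.9488 (leading).

(a) P = 104 W  (b) Q = -34.61 VAR  (c) S = 109.6 VA  (d) PF = 0.9488 (leading)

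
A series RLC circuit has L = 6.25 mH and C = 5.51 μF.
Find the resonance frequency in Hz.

Step 1 — Resonance condition Im(Z)=0 gives ω₀ = 1/√(LC).
Step 2 — ω₀ = 1/√(0.00625·5.51e-06) = 5389 rad/s.
Step 3 — f₀ = ω₀/(2π) = 857.6 Hz.

f₀ = 857.6 Hz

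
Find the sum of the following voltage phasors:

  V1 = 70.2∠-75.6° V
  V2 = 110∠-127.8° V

Step 1 — Convert each phasor to rectangular form:
  V1 = 70.2·(cos(-75.6°) + j·sin(-75.6°)) = 17.46 - j67.99 V
  V2 = 110·(cos(-127.8°) + j·sin(-127.8°)) = -67.42 - j86.92 V
Step 2 — Sum components: V_total = -49.96 - j154.9 V.
Step 3 — Convert to polar: |V_total| = 162.8 V, ∠V_total = -107.9°.

V_total = 162.8∠-107.9° V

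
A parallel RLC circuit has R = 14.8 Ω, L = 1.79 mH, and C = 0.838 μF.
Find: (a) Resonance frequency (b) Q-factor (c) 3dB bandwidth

Step 1 — Resonance: ω₀ = 1/√(LC) = 1/√(0.00179·8.38e-07) = 2.582e+04 rad/s.
Step 2 — f₀ = ω₀/(2π) = 4109 Hz.
Step 3 — Parallel Q: Q = R/(ω₀L) = 14.8/(2.582e+04·0.00179) = 0.3202.
Step 4 — Bandwidth: Δω = ω₀/Q = 8.063e+04 rad/s; BW = Δω/(2π) = 1.283e+04 Hz.

(a) f₀ = 4109 Hz  (b) Q = 0.3202  (c) BW = 1.283e+04 Hz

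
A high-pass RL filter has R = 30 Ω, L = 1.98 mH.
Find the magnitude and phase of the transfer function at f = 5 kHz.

Step 1 — Angular frequency: ω = 2π·5000 = 3.142e+04 rad/s.
Step 2 — Transfer function: H(jω) = jωL/(R + jωL).
Step 3 — Numerator jωL = j·62.2; denominator R + jωL = 30 + j62.2.
Step 4 — H = 0.8113 + j0.3913.
Step 5 — Magnitude: |H| = 0.9007 (-0.9 dB); phase: φ = 25.7°.

|H| = 0.9007 (-0.9 dB), φ = 25.7°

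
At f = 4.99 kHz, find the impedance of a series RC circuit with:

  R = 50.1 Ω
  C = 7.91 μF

Step 1 — Angular frequency: ω = 2π·f = 2π·4990 = 3.135e+04 rad/s.
Step 2 — Component impedances:
  R: Z = R = 50.1 Ω
  C: Z = 1/(jωC) = -j/(ω·C) = 0 - j4.032 Ω
Step 3 — Series combination: Z_total = R + C = 50.1 - j4.032 Ω = 50.26∠-4.6° Ω.

Z = 50.1 - j4.032 Ω = 50.26∠-4.6° Ω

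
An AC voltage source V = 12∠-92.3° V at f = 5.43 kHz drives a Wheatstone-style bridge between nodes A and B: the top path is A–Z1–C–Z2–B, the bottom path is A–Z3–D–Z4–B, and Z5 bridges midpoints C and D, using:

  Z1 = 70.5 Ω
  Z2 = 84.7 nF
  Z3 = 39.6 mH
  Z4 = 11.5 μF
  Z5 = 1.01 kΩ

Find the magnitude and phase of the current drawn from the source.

Step 1 — Angular frequency: ω = 2π·f = 2π·5430 = 3.412e+04 rad/s.
Step 2 — Component impedances:
  Z1: Z = R = 70.5 Ω
  Z2: Z = 1/(jωC) = -j/(ω·C) = 0 - j346 Ω
  Z3: Z = jωL = j·3.412e+04·0.0396 = 0 + j1351 Ω
  Z4: Z = 1/(jωC) = -j/(ω·C) = 0 - j2.549 Ω
  Z5: Z = R = 1010 Ω
Step 3 — Bridge requires nodal analysis (the Z5 bridge couples midpoints C and D, so the two paths cannot be reduced to a simple series/parallel combination). Setting node B to ground and injecting 1 A at node A, the 3-node admittance system at A, C, D solves to V_A = Z_AB = 289.1 - j351.9 Ω = 455.5∠-50.6° Ω.
Step 4 — Source phasor: V = 12∠-92.3° V = -0.4816 - j11.99 V.
Step 5 — Ohm's law: I = V / Z_total = (-0.4816 - j11.99) / (289.1 - j351.9) = 0.01967 - j0.01753 A.
Step 6 — Convert to polar: |I| = 0.02635 A, ∠I = -41.7°.

I = 0.02635∠-41.7° A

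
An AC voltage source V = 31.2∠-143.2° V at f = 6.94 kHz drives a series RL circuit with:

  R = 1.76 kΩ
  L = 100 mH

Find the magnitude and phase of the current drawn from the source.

Step 1 — Angular frequency: ω = 2π·f = 2π·6940 = 4.361e+04 rad/s.
Step 2 — Component impedances:
  R: Z = R = 1760 Ω
  L: Z = jωL = j·4.361e+04·0.1 = 0 + j4361 Ω
Step 3 — Series combination: Z_total = R + L = 1760 + j4361 Ω = 4702∠68.0° Ω.
Step 4 — Source phasor: V = 31.2∠-143.2° V = -24.98 - j18.69 V.
Step 5 — Ohm's law: I = V / Z_total = (-24.98 - j18.69) / (1760 + j4361) = -0.005674 + j0.003439 A.
Step 6 — Convert to polar: |I| = 0.006635 A, ∠I = 148.8°.

I = 0.006635∠148.8° A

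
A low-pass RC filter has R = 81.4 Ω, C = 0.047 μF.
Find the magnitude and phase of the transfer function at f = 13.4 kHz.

Step 1 — Angular frequency: ω = 2π·1.34e+04 = 8.419e+04 rad/s.
Step 2 — Transfer function: H(jω) = 1/(1 + jωRC).
Step 3 — Denominator: 1 + jωRC = 1 + j·8.419e+04·81.4·4.7e-08 = 1 + j0.3221.
Step 4 — H = 0.906 - j0.2918.
Step 5 — Magnitude: |H| = 0.9518 (-0.4 dB); phase: φ = -17.9°.

|H| = 0.9518 (-0.4 dB), φ = -17.9°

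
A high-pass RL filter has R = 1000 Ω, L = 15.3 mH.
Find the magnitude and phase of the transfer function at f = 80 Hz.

Step 1 — Angular frequency: ω = 2π·80 = 502.7 rad/s.
Step 2 — Transfer function: H(jω) = jωL/(R + jωL).
Step 3 — Numerator jωL = j·7.691; denominator R + jωL = 1000 + j7.691.
Step 4 — H = 5.914e-05 + j0.00769.
Step 5 — Magnitude: |H| = 0.00769 (-42.3 dB); phase: φ = 89.6°.

|H| = 0.00769 (-42.3 dB), φ = 89.6°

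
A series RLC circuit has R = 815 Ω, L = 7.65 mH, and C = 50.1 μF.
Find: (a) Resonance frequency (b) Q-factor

Step 1 — Resonance condition Im(Z)=0 gives ω₀ = 1/√(LC).
Step 2 — ω₀ = 1/√(0.00765·5.01e-05) = 1615 rad/s.
Step 3 — f₀ = ω₀/(2π) = 257.1 Hz.
Step 4 — Series Q: Q = ω₀L/R = 1615·0.00765/815 = 0.01516.

(a) f₀ = 257.1 Hz  (b) Q = 0.01516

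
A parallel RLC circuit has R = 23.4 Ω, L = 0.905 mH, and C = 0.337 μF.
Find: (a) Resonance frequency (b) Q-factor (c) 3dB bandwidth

Step 1 — Resonance: ω₀ = 1/√(LC) = 1/√(0.000905·3.37e-07) = 5.726e+04 rad/s.
Step 2 — f₀ = ω₀/(2π) = 9113 Hz.
Step 3 — Parallel Q: Q = R/(ω₀L) = 23.4/(5.726e+04·0.000905) = 0.4516.
Step 4 — Bandwidth: Δω = ω₀/Q = 1.268e+05 rad/s; BW = Δω/(2π) = 2.018e+04 Hz.

(a) f₀ = 9113 Hz  (b) Q = 0.4516  (c) BW = 2.018e+04 Hz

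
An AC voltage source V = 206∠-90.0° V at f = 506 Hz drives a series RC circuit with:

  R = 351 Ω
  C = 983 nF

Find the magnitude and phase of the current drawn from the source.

Step 1 — Angular frequency: ω = 2π·f = 2π·506 = 3179 rad/s.
Step 2 — Component impedances:
  R: Z = R = 351 Ω
  C: Z = 1/(jωC) = -j/(ω·C) = 0 - j320 Ω
Step 3 — Series combination: Z_total = R + C = 351 - j320 Ω = 475∠-42.4° Ω.
Step 4 — Source phasor: V = 206∠-90.0° V = 0 - j206 V.
Step 5 — Ohm's law: I = V / Z_total = (0 - j206) / (351 - j320) = 0.2922 - j0.3205 A.
Step 6 — Convert to polar: |I| = 0.4337 A, ∠I = -47.6°.

I = 0.4337∠-47.6° A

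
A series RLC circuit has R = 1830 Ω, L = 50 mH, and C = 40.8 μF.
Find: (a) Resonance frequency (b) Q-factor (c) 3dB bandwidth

Step 1 — Resonance: ω₀ = 1/√(LC) = 1/√(0.05·4.08e-05) = 700.1 rad/s.
Step 2 — f₀ = ω₀/(2π) = 111.4 Hz.
Step 3 — Series Q: Q = ω₀L/R = 700.1·0.05/1830 = 0.01913.
Step 4 — Bandwidth: Δω = ω₀/Q = 3.66e+04 rad/s; BW = Δω/(2π) = 5825 Hz.

(a) f₀ = 111.4 Hz  (b) Q = 0.01913  (c) BW = 5825 Hz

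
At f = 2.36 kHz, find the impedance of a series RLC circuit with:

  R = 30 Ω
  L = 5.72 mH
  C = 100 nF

Step 1 — Angular frequency: ω = 2π·f = 2π·2360 = 1.483e+04 rad/s.
Step 2 — Component impedances:
  R: Z = R = 30 Ω
  L: Z = jωL = j·1.483e+04·0.00572 = 0 + j84.82 Ω
  C: Z = 1/(jωC) = -j/(ω·C) = 0 - j674.4 Ω
Step 3 — Series combination: Z_total = R + L + C = 30 - j589.6 Ω = 590.3∠-87.1° Ω.

Z = 30 - j589.6 Ω = 590.3∠-87.1° Ω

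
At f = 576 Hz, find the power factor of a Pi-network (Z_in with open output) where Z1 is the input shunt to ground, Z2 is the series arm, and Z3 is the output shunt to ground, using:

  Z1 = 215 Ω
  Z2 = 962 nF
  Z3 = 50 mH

Step 1 — Angular frequency: ω = 2π·f = 2π·576 = 3619 rad/s.
Step 2 — Component impedances:
  Z1: Z = R = 215 Ω
  Z2: Z = 1/(jωC) = -j/(ω·C) = 0 - j287.2 Ω
  Z3: Z = jωL = j·3619·0.05 = 0 + j181 Ω
Step 3 — With open output, the series arm Z2 and the output shunt Z3 appear in series to ground: Z2 + Z3 = 0 - j106.3 Ω.
Step 4 — Parallel with input shunt Z1: Z_in = Z1 || (Z2 + Z3) = 42.21 - j85.4 Ω = 95.27∠-63.7° Ω.
Step 5 — Power factor: PF = cos(φ) = Re(Z)/|Z| = 42.21/95.27 = 0.4431.
Step 6 — Type: Im(Z) = -85.4 ⇒ leading (phase φ = -63.7°).

PF = 0.4431 (leading, φ = -63.7°)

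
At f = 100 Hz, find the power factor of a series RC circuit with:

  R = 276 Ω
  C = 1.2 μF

Step 1 — Angular frequency: ω = 2π·f = 2π·100 = 628.3 rad/s.
Step 2 — Component impedances:
  R: Z = R = 276 Ω
  C: Z = 1/(jωC) = -j/(ω·C) = 0 - j1326 Ω
Step 3 — Series combination: Z_total = R + C = 276 - j1326 Ω = 1355∠-78.2° Ω.
Step 4 — Power factor: PF = cos(φ) = Re(Z)/|Z| = 276/1355 = 0.2037.
Step 5 — Type: Im(Z) = -1326 ⇒ leading (phase φ = -78.2°).

PF = 0.2037 (leading, φ = -78.2°)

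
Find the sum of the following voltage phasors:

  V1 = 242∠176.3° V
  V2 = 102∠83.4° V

Step 1 — Convert each phasor to rectangular form:
  V1 = 242·(cos(176.3°) + j·sin(176.3°)) = -241.5 + j15.62 V
  V2 = 102·(cos(83.4°) + j·sin(83.4°)) = 11.72 + j101.3 V
Step 2 — Sum components: V_total = -229.8 + j116.9 V.
Step 3 — Convert to polar: |V_total| = 257.8 V, ∠V_total = 153.0°.

V_total = 257.8∠153.0° V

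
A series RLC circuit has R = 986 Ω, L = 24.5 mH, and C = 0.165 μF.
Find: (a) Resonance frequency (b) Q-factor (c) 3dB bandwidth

Step 1 — Resonance condition Im(Z)=0 gives ω₀ = 1/√(LC).
Step 2 — ω₀ = 1/√(0.0245·1.65e-07) = 1.573e+04 rad/s.
Step 3 — f₀ = ω₀/(2π) = 2503 Hz.
Step 4 — Series Q: Q = ω₀L/R = 1.573e+04·0.0245/986 = 0.3908.
Step 5 — 3dB bandwidth: Δω = ω₀/Q = 4.024e+04 rad/s; BW = Δω/(2π) = 6405 Hz.

(a) f₀ = 2503 Hz  (b) Q = 0.3908  (c) BW = 6405 Hz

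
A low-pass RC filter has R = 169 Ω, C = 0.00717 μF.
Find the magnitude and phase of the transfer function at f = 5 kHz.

Step 1 — Angular frequency: ω = 2π·5000 = 3.142e+04 rad/s.
Step 2 — Transfer function: H(jω) = 1/(1 + jωRC).
Step 3 — Denominator: 1 + jωRC = 1 + j·3.142e+04·169·7.17e-09 = 1 + j0.03807.
Step 4 — H = 0.9986 - j0.03801.
Step 5 — Magnitude: |H| = 0.9993 (-0.0 dB); phase: φ = -2.2°.

|H| = 0.9993 (-0.0 dB), φ = -2.2°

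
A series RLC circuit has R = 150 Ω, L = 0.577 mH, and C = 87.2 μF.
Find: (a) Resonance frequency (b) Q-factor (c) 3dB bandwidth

Step 1 — Resonance: ω₀ = 1/√(LC) = 1/√(0.000577·8.72e-05) = 4458 rad/s.
Step 2 — f₀ = ω₀/(2π) = 709.5 Hz.
Step 3 — Series Q: Q = ω₀L/R = 4458·0.000577/150 = 0.01715.
Step 4 — Bandwidth: Δω = ω₀/Q = 2.6e+05 rad/s; BW = Δω/(2π) = 4.137e+04 Hz.

(a) f₀ = 709.5 Hz  (b) Q = 0.01715  (c) BW = 4.137e+04 Hz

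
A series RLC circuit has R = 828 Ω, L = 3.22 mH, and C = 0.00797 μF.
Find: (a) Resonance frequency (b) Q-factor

Step 1 — Resonance condition Im(Z)=0 gives ω₀ = 1/√(LC).
Step 2 — ω₀ = 1/√(0.00322·7.97e-09) = 1.974e+05 rad/s.
Step 3 — f₀ = ω₀/(2π) = 3.142e+04 Hz.
Step 4 — Series Q: Q = ω₀L/R = 1.974e+05·0.00322/828 = 0.7677.

(a) f₀ = 3.142e+04 Hz  (b) Q = 0.7677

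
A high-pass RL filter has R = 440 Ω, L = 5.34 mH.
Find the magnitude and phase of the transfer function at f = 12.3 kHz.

Step 1 — Angular frequency: ω = 2π·1.23e+04 = 7.728e+04 rad/s.
Step 2 — Transfer function: H(jω) = jωL/(R + jωL).
Step 3 — Numerator jωL = j·412.7; denominator R + jωL = 440 + j412.7.
Step 4 — H = 0.468 + j0.499.
Step 5 — Magnitude: |H| = 0.6841 (-3.3 dB); phase: φ = 46.8°.

|H| = 0.6841 (-3.3 dB), φ = 46.8°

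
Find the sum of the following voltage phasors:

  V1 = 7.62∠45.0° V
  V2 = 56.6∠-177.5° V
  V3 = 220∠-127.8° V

Step 1 — Convert each phasor to rectangular form:
  V1 = 7.62·(cos(45.0°) + j·sin(45.0°)) = 5.388 + j5.388 V
  V2 = 56.6·(cos(-177.5°) + j·sin(-177.5°)) = -56.55 - j2.469 V
  V3 = 220·(cos(-127.8°) + j·sin(-127.8°)) = -134.8 - j173.8 V
Step 2 — Sum components: V_total = -186 - j170.9 V.
Step 3 — Convert to polar: |V_total| = 252.6 V, ∠V_total = -137.4°.

V_total = 252.6∠-137.4° V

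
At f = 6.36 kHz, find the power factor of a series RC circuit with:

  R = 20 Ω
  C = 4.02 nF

Step 1 — Angular frequency: ω = 2π·f = 2π·6360 = 3.996e+04 rad/s.
Step 2 — Component impedances:
  R: Z = R = 20 Ω
  C: Z = 1/(jωC) = -j/(ω·C) = 0 - j6225 Ω
Step 3 — Series combination: Z_total = R + C = 20 - j6225 Ω = 6225∠-89.8° Ω.
Step 4 — Power factor: PF = cos(φ) = Re(Z)/|Z| = 20/6225 = 0.003213.
Step 5 — Type: Im(Z) = -6225 ⇒ leading (phase φ = -89.8°).

PF = 0.003213 (leading, φ = -89.8°)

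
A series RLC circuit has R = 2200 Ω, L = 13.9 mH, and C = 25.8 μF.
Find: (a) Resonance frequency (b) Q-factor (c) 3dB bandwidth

Step 1 — Resonance: ω₀ = 1/√(LC) = 1/√(0.0139·2.58e-05) = 1670 rad/s.
Step 2 — f₀ = ω₀/(2π) = 265.8 Hz.
Step 3 — Series Q: Q = ω₀L/R = 1670·0.0139/2200 = 0.01055.
Step 4 — Bandwidth: Δω = ω₀/Q = 1.583e+05 rad/s; BW = Δω/(2π) = 2.519e+04 Hz.

(a) f₀ = 265.8 Hz  (b) Q = 0.01055  (c) BW = 2.519e+04 Hz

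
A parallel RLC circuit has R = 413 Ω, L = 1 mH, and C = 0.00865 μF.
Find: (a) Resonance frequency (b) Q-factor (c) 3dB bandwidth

Step 1 — Resonance: ω₀ = 1/√(LC) = 1/√(0.001·8.65e-09) = 3.4e+05 rad/s.
Step 2 — f₀ = ω₀/(2π) = 5.411e+04 Hz.
Step 3 — Parallel Q: Q = R/(ω₀L) = 413/(3.4e+05·0.001) = 1.215.
Step 4 — Bandwidth: Δω = ω₀/Q = 2.799e+05 rad/s; BW = Δω/(2π) = 4.455e+04 Hz.

(a) f₀ = 5.411e+04 Hz  (b) Q = 1.215  (c) BW = 4.455e+04 Hz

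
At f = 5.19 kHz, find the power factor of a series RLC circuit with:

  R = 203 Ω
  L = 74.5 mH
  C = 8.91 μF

Step 1 — Angular frequency: ω = 2π·f = 2π·5190 = 3.261e+04 rad/s.
Step 2 — Component impedances:
  R: Z = R = 203 Ω
  L: Z = jωL = j·3.261e+04·0.0745 = 0 + j2429 Ω
  C: Z = 1/(jωC) = -j/(ω·C) = 0 - j3.442 Ω
Step 3 — Series combination: Z_total = R + L + C = 203 + j2426 Ω = 2434∠85.2° Ω.
Step 4 — Power factor: PF = cos(φ) = Re(Z)/|Z| = 203/2434.46 = 0.08339.
Step 5 — Type: Im(Z) = 2426 ⇒ lagging (phase φ = 85.2°).

PF = 0.08339 (lagging, φ = 85.2°)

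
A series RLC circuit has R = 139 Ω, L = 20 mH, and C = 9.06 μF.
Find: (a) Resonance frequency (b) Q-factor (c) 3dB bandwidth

Step 1 — Resonance: ω₀ = 1/√(LC) = 1/√(0.02·9.06e-06) = 2349 rad/s.
Step 2 — f₀ = ω₀/(2π) = 373.9 Hz.
Step 3 — Series Q: Q = ω₀L/R = 2349·0.02/139 = 0.338.
Step 4 — Bandwidth: Δω = ω₀/Q = 6950 rad/s; BW = Δω/(2π) = 1106 Hz.

(a) f₀ = 373.9 Hz  (b) Q = 0.338  (c) BW = 1106 Hz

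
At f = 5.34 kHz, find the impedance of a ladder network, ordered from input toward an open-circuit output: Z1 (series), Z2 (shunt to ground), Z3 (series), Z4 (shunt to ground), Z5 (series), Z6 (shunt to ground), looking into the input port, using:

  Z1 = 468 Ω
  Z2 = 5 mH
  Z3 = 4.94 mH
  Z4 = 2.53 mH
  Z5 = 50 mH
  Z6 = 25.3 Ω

Step 1 — Angular frequency: ω = 2π·f = 2π·5340 = 3.355e+04 rad/s.
Step 2 — Component impedances:
  Z1: Z = R = 468 Ω
  Z2: Z = jωL = j·3.355e+04·0.005 = 0 + j167.8 Ω
  Z3: Z = jωL = j·3.355e+04·0.00494 = 0 + j165.7 Ω
  Z4: Z = jωL = j·3.355e+04·0.00253 = 0 + j84.89 Ω
  Z5: Z = jωL = j·3.355e+04·0.05 = 0 + j1678 Ω
  Z6: Z = R = 25.3 Ω
Step 3 — Ladder network (open output): work backward from the far end, alternating series and parallel combinations. Z_in = 468 + j99.83 Ω = 478.5∠12.0° Ω.

Z = 468 + j99.83 Ω = 478.5∠12.0° Ω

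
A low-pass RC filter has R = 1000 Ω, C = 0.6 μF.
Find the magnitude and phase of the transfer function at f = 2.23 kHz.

Step 1 — Angular frequency: ω = 2π·2230 = 1.401e+04 rad/s.
Step 2 — Transfer function: H(jω) = 1/(1 + jωRC).
Step 3 — Denominator: 1 + jωRC = 1 + j·1.401e+04·1000·6e-07 = 1 + j8.407.
Step 4 — H = 0.01395 - j0.1173.
Step 5 — Magnitude: |H| = 0.1181 (-18.6 dB); phase: φ = -83.2°.

|H| = 0.1181 (-18.6 dB), φ = -83.2°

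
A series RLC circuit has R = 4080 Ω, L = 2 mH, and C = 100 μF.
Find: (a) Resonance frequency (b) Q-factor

Step 1 — Resonance condition Im(Z)=0 gives ω₀ = 1/√(LC).
Step 2 — ω₀ = 1/√(0.002·0.0001) = 2236 rad/s.
Step 3 — f₀ = ω₀/(2π) = 355.9 Hz.
Step 4 — Series Q: Q = ω₀L/R = 2236·0.002/4080 = 0.001096.

(a) f₀ = 355.9 Hz  (b) Q = 0.001096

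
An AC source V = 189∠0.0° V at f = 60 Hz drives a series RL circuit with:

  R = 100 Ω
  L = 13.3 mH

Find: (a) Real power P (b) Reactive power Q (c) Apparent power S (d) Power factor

Step 1 — Angular frequency: ω = 2π·f = 2π·60 = 377 rad/s.
Step 2 — Component impedances:
  R: Z = R = 100 Ω
  L: Z = jωL = j·377·0.0133 = 0 + j5.014 Ω
Step 3 — Series combination: Z_total = R + L = 100 + j5.014 Ω = 100.1∠2.9° Ω.
Step 4 — Source phasor: V = 189∠0.0° V = 189 V.
Step 5 — Current: I = V / Z = 1.885 - j0.09453 A = 1.888∠-2.9° A.
Step 6 — Complex power: S = V·I* = 356.3 + j17.87 VA.
Step 7 — Real power: P = Re(S) = 356.3 W.
Step 8 — Reactive power: Q = Im(S) = 17.87 VAR.
Step 9 — Apparent power: |S| = 356.8 VA.
Step 10 — Power factor: PF = P/|S| = 0.9987 (lagging).

(a) P = 356.3 W  (b) Q = 17.87 VAR  (c) S = 356.8 VA  (d) PF = 0.9987 (lagging)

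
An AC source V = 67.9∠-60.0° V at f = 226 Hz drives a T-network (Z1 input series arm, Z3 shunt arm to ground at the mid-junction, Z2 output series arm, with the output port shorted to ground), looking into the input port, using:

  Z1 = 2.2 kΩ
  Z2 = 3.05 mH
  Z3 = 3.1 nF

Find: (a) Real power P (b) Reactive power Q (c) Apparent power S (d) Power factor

Step 1 — Angular frequency: ω = 2π·f = 2π·226 = 1420 rad/s.
Step 2 — Component impedances:
  Z1: Z = R = 2200 Ω
  Z2: Z = jωL = j·1420·0.00305 = 0 + j4.331 Ω
  Z3: Z = 1/(jωC) = -j/(ω·C) = 0 - j2.272e+05 Ω
Step 3 — With the output port shorted to ground, the output series arm Z2 runs from the junction to ground; the shunt arm Z3 also runs from the junction to ground. They appear in parallel: Z3 || Z2 = 0 + j4.331 Ω.
Step 4 — Series with input arm Z1: Z_in = Z1 + (Z3 || Z2) = 2200 + j4.331 Ω = 2200∠0.1° Ω.
Step 5 — Source phasor: V = 67.9∠-60.0° V = 33.95 - j58.8 V.
Step 6 — Current: I = V / Z = 0.01538 - j0.02676 A = 0.03086∠-60.1° A.
Step 7 — Complex power: S = V·I* = 2.096 + j0.004126 VA.
Step 8 — Real power: P = Re(S) = 2.096 W.
Step 9 — Reactive power: Q = Im(S) = 0.004126 VAR.
Step 10 — Apparent power: |S| = 2.096 VA.
Step 11 — Power factor: PF = P/|S| = 1 (lagging).

(a) P = 2.096 W  (b) Q = 0.004126 VAR  (c) S = 2.096 VA  (d) PF = 1 (lagging)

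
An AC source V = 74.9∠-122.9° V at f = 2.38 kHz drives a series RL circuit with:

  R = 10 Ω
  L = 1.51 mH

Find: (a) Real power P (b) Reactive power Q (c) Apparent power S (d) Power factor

Step 1 — Angular frequency: ω = 2π·f = 2π·2380 = 1.495e+04 rad/s.
Step 2 — Component impedances:
  R: Z = R = 10 Ω
  L: Z = jωL = j·1.495e+04·0.00151 = 0 + j22.58 Ω
Step 3 — Series combination: Z_total = R + L = 10 + j22.58 Ω = 24.7∠66.1° Ω.
Step 4 — Source phasor: V = 74.9∠-122.9° V = -40.68 - j62.89 V.
Step 5 — Current: I = V / Z = -2.995 + j0.4752 A = 3.033∠171.0° A.
Step 6 — Complex power: S = V·I* = 91.99 + j207.7 VA.
Step 7 — Real power: P = Re(S) = 91.99 W.
Step 8 — Reactive power: Q = Im(S) = 207.7 VAR.
Step 9 — Apparent power: |S| = 227.2 VA.
Step 10 — Power factor: PF = P/|S| = 0.4049 (lagging).

(a) P = 91.99 W  (b) Q = 207.7 VAR  (c) S = 227.2 VA  (d) PF = 0.4049 (lagging)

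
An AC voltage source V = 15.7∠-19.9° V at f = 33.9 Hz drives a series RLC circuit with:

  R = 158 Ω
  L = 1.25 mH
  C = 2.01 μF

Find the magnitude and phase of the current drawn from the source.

Step 1 — Angular frequency: ω = 2π·f = 2π·33.9 = 213 rad/s.
Step 2 — Component impedances:
  R: Z = R = 158 Ω
  L: Z = jωL = j·213·0.00125 = 0 + j0.2662 Ω
  C: Z = 1/(jωC) = -j/(ω·C) = 0 - j2336 Ω
Step 3 — Series combination: Z_total = R + L + C = 158 - j2335 Ω = 2341∠-86.1° Ω.
Step 4 — Source phasor: V = 15.7∠-19.9° V = 14.76 - j5.344 V.
Step 5 — Ohm's law: I = V / Z_total = (14.76 - j5.344) / (158 - j2335) = 0.002703 + j0.006138 A.
Step 6 — Convert to polar: |I| = 0.006707 A, ∠I = 66.2°.

I = 0.006707∠66.2° A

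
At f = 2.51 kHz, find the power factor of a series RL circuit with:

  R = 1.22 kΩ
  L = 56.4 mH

Step 1 — Angular frequency: ω = 2π·f = 2π·2510 = 1.577e+04 rad/s.
Step 2 — Component impedances:
  R: Z = R = 1220 Ω
  L: Z = jωL = j·1.577e+04·0.0564 = 0 + j889.5 Ω
Step 3 — Series combination: Z_total = R + L = 1220 + j889.5 Ω = 1510∠36.1° Ω.
Step 4 — Power factor: PF = cos(φ) = Re(Z)/|Z| = 1220/1509.82 = 0.808.
Step 5 — Type: Im(Z) = 889.5 ⇒ lagging (phase φ = 36.1°).

PF = 0.808 (lagging, φ = 36.1°)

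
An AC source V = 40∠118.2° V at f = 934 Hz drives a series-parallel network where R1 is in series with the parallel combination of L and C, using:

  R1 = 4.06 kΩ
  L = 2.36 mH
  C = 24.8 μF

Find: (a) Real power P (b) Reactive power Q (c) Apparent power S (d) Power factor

Step 1 — Angular frequency: ω = 2π·f = 2π·934 = 5868 rad/s.
Step 2 — Component impedances:
  R1: Z = R = 4060 Ω
  L: Z = jωL = j·5868·0.00236 = 0 + j13.85 Ω
  C: Z = 1/(jωC) = -j/(ω·C) = 0 - j6.871 Ω
Step 3 — Parallel branch: L || C = 1/(1/L + 1/C) = 0 - j13.64 Ω.
Step 4 — Series with R1: Z_total = R1 + (L || C) = 4060 - j13.64 Ω = 4060∠-0.2° Ω.
Step 5 — Source phasor: V = 40∠118.2° V = -18.9 + j35.25 V.
Step 6 — Current: I = V / Z = -0.004685 + j0.008667 A = 0.009852∠118.4° A.
Step 7 — Complex power: S = V·I* = 0.3941 - j0.001324 VA.
Step 8 — Real power: P = Re(S) = 0.3941 W.
Step 9 — Reactive power: Q = Im(S) = -0.001324 VAR.
Step 10 — Apparent power: |S| = 0.3941 VA.
Step 11 — Power factor: PF = P/|S| = 1 (leading).

(a) P = 0.3941 W  (b) Q = -0.001324 VAR  (c) S = 0.3941 VA  (d) PF = 1 (leading)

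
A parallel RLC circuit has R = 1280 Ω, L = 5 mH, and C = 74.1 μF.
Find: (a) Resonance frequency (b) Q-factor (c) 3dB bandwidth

Step 1 — Resonance: ω₀ = 1/√(LC) = 1/√(0.005·7.41e-05) = 1643 rad/s.
Step 2 — f₀ = ω₀/(2π) = 261.5 Hz.
Step 3 — Parallel Q: Q = R/(ω₀L) = 1280/(1643·0.005) = 155.8.
Step 4 — Bandwidth: Δω = ω₀/Q = 10.54 rad/s; BW = Δω/(2π) = 1.678 Hz.

(a) f₀ = 261.5 Hz  (b) Q = 155.8  (c) BW = 1.678 Hz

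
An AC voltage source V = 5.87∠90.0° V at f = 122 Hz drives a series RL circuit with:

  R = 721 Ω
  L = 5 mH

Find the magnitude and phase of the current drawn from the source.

Step 1 — Angular frequency: ω = 2π·f = 2π·122 = 766.5 rad/s.
Step 2 — Component impedances:
  R: Z = R = 721 Ω
  L: Z = jωL = j·766.5·0.005 = 0 + j3.833 Ω
Step 3 — Series combination: Z_total = R + L = 721 + j3.833 Ω = 721∠0.3° Ω.
Step 4 — Source phasor: V = 5.87∠90.0° V = 0 + j5.87 V.
Step 5 — Ohm's law: I = V / Z_total = (0 + j5.87) / (721 + j3.833) = 4.328e-05 + j0.008141 A.
Step 6 — Convert to polar: |I| = 0.008141 A, ∠I = 89.7°.

I = 0.008141∠89.7° A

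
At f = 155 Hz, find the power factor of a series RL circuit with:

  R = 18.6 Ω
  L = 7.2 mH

Step 1 — Angular frequency: ω = 2π·f = 2π·155 = 973.9 rad/s.
Step 2 — Component impedances:
  R: Z = R = 18.6 Ω
  L: Z = jωL = j·973.9·0.0072 = 0 + j7.012 Ω
Step 3 — Series combination: Z_total = R + L = 18.6 + j7.012 Ω = 19.88∠20.7° Ω.
Step 4 — Power factor: PF = cos(φ) = Re(Z)/|Z| = 18.6/19.878 = 0.9357.
Step 5 — Type: Im(Z) = 7.012 ⇒ lagging (phase φ = 20.7°).

PF = 0.9357 (lagging, φ = 20.7°)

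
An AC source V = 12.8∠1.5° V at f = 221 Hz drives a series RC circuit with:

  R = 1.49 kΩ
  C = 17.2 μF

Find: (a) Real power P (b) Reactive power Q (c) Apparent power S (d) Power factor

Step 1 — Angular frequency: ω = 2π·f = 2π·221 = 1389 rad/s.
Step 2 — Component impedances:
  R: Z = R = 1490 Ω
  C: Z = 1/(jωC) = -j/(ω·C) = 0 - j41.87 Ω
Step 3 — Series combination: Z_total = R + C = 1490 - j41.87 Ω = 1491∠-1.6° Ω.
Step 4 — Source phasor: V = 12.8∠1.5° V = 12.8 + j0.3351 V.
Step 5 — Current: I = V / Z = 0.008575 + j0.0004658 A = 0.008587∠3.1° A.
Step 6 — Complex power: S = V·I* = 0.1099 - j0.003087 VA.
Step 7 — Real power: P = Re(S) = 0.1099 W.
Step 8 — Reactive power: Q = Im(S) = -0.003087 VAR.
Step 9 — Apparent power: |S| = 0.1099 VA.
Step 10 — Power factor: PF = P/|S| = 0.9996 (leading).

(a) P = 0.1099 W  (b) Q = -0.003087 VAR  (c) S = 0.1099 VA  (d) PF = 0.9996 (leading)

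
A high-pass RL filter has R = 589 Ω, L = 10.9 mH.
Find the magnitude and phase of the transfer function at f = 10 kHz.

Step 1 — Angular frequency: ω = 2π·1e+04 = 6.283e+04 rad/s.
Step 2 — Transfer function: H(jω) = jωL/(R + jωL).
Step 3 — Numerator jωL = j·684.9; denominator R + jωL = 589 + j684.9.
Step 4 — H = 0.5748 + j0.4944.
Step 5 — Magnitude: |H| = 0.7582 (-2.4 dB); phase: φ = 40.7°.

|H| = 0.7582 (-2.4 dB), φ = 40.7°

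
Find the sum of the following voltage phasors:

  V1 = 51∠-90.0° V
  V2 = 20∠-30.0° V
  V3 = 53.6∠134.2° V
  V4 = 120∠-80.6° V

Step 1 — Convert each phasor to rectangular form:
  V1 = 51·(cos(-90.0°) + j·sin(-90.0°)) = 0 - j51 V
  V2 = 20·(cos(-30.0°) + j·sin(-30.0°)) = 17.32 - j10 V
  V3 = 53.6·(cos(134.2°) + j·sin(134.2°)) = -37.37 + j38.43 V
  V4 = 120·(cos(-80.6°) + j·sin(-80.6°)) = 19.6 - j118.4 V
Step 2 — Sum components: V_total = -0.4484 - j141 V.
Step 3 — Convert to polar: |V_total| = 141 V, ∠V_total = -90.2°.

V_total = 141∠-90.2° V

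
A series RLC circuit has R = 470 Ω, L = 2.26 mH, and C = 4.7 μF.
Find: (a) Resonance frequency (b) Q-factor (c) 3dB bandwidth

Step 1 — Resonance: ω₀ = 1/√(LC) = 1/√(0.00226·4.7e-06) = 9703 rad/s.
Step 2 — f₀ = ω₀/(2π) = 1544 Hz.
Step 3 — Series Q: Q = ω₀L/R = 9703·0.00226/470 = 0.04666.
Step 4 — Bandwidth: Δω = ω₀/Q = 2.08e+05 rad/s; BW = Δω/(2π) = 3.31e+04 Hz.

(a) f₀ = 1544 Hz  (b) Q = 0.04666  (c) BW = 3.31e+04 Hz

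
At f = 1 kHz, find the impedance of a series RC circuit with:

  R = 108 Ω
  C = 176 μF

Step 1 — Angular frequency: ω = 2π·f = 2π·1000 = 6283 rad/s.
Step 2 — Component impedances:
  R: Z = R = 108 Ω
  C: Z = 1/(jωC) = -j/(ω·C) = 0 - j0.9043 Ω
Step 3 — Series combination: Z_total = R + C = 108 - j0.9043 Ω = 108∠-0.5° Ω.

Z = 108 - j0.9043 Ω = 108∠-0.5° Ω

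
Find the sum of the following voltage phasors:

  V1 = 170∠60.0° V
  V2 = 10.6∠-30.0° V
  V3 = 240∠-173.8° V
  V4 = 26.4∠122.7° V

Step 1 — Convert each phasor to rectangular form:
  V1 = 170·(cos(60.0°) + j·sin(60.0°)) = 85 + j147.2 V
  V2 = 10.6·(cos(-30.0°) + j·sin(-30.0°)) = 9.18 - j5.3 V
  V3 = 240·(cos(-173.8°) + j·sin(-173.8°)) = -238.6 - j25.92 V
  V4 = 26.4·(cos(122.7°) + j·sin(122.7°)) = -14.26 + j22.22 V
Step 2 — Sum components: V_total = -158.7 + j138.2 V.
Step 3 — Convert to polar: |V_total| = 210.4 V, ∠V_total = 138.9°.

V_total = 210.4∠138.9° V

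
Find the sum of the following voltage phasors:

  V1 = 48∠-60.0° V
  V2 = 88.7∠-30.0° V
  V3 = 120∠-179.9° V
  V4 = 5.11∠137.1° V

Step 1 — Convert each phasor to rectangular form:
  V1 = 48·(cos(-60.0°) + j·sin(-60.0°)) = 24 - j41.57 V
  V2 = 88.7·(cos(-30.0°) + j·sin(-30.0°)) = 76.82 - j44.35 V
  V3 = 120·(cos(-179.9°) + j·sin(-179.9°)) = -120 - j0.2094 V
  V4 = 5.11·(cos(137.1°) + j·sin(137.1°)) = -3.743 + j3.478 V
Step 2 — Sum components: V_total = -22.93 - j82.65 V.
Step 3 — Convert to polar: |V_total| = 85.77 V, ∠V_total = -105.5°.

V_total = 85.77∠-105.5° V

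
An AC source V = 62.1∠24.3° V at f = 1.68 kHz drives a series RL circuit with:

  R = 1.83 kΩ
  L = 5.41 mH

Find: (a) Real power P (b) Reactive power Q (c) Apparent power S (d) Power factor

Step 1 — Angular frequency: ω = 2π·f = 2π·1680 = 1.056e+04 rad/s.
Step 2 — Component impedances:
  R: Z = R = 1830 Ω
  L: Z = jωL = j·1.056e+04·0.00541 = 0 + j57.11 Ω
Step 3 — Series combination: Z_total = R + L = 1830 + j57.11 Ω = 1831∠1.8° Ω.
Step 4 — Source phasor: V = 62.1∠24.3° V = 56.6 + j25.56 V.
Step 5 — Current: I = V / Z = 0.03133 + j0.01299 A = 0.03392∠22.5° A.
Step 6 — Complex power: S = V·I* = 2.105 + j0.0657 VA.
Step 7 — Real power: P = Re(S) = 2.105 W.
Step 8 — Reactive power: Q = Im(S) = 0.0657 VAR.
Step 9 — Apparent power: |S| = 2.106 VA.
Step 10 — Power factor: PF = P/|S| = 0.9995 (lagging).

(a) P = 2.105 W  (b) Q = 0.0657 VAR  (c) S = 2.106 VA  (d) PF = 0.9995 (lagging)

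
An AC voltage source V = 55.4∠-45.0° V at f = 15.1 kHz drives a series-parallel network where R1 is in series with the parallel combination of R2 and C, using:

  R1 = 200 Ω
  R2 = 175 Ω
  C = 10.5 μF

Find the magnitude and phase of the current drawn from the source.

Step 1 — Angular frequency: ω = 2π·f = 2π·1.51e+04 = 9.488e+04 rad/s.
Step 2 — Component impedances:
  R1: Z = R = 200 Ω
  R2: Z = R = 175 Ω
  C: Z = 1/(jωC) = -j/(ω·C) = 0 - j1.004 Ω
Step 3 — Parallel branch: R2 || C = 1/(1/R2 + 1/C) = 0.005758 - j1.004 Ω.
Step 4 — Series with R1: Z_total = R1 + (R2 || C) = 200 - j1.004 Ω = 200∠-0.3° Ω.
Step 5 — Source phasor: V = 55.4∠-45.0° V = 39.17 - j39.17 V.
Step 6 — Ohm's law: I = V / Z_total = (39.17 - j39.17) / (200 - j1.004) = 0.1968 - j0.1949 A.
Step 7 — Convert to polar: |I| = 0.277 A, ∠I = -44.7°.

I = 0.277∠-44.7° A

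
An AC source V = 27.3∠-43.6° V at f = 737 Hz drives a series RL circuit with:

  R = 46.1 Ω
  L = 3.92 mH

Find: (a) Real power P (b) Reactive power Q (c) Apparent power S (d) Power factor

Step 1 — Angular frequency: ω = 2π·f = 2π·737 = 4631 rad/s.
Step 2 — Component impedances:
  R: Z = R = 46.1 Ω
  L: Z = jωL = j·4631·0.00392 = 0 + j18.15 Ω
Step 3 — Series combination: Z_total = R + L = 46.1 + j18.15 Ω = 49.55∠21.5° Ω.
Step 4 — Source phasor: V = 27.3∠-43.6° V = 19.77 - j18.83 V.
Step 5 — Current: I = V / Z = 0.2321 - j0.4998 A = 0.551∠-65.1° A.
Step 6 — Complex power: S = V·I* = 14 + j5.511 VA.
Step 7 — Real power: P = Re(S) = 14 W.
Step 8 — Reactive power: Q = Im(S) = 5.511 VAR.
Step 9 — Apparent power: |S| = 15.04 VA.
Step 10 — Power factor: PF = P/|S| = 0.9305 (lagging).

(a) P = 14 W  (b) Q = 5.511 VAR  (c) S = 15.04 VA  (d) PF = 0.9305 (lagging)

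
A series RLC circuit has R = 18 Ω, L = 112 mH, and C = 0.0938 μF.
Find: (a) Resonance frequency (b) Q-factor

Step 1 — Resonance condition Im(Z)=0 gives ω₀ = 1/√(LC).
Step 2 — ω₀ = 1/√(0.112·9.38e-08) = 9756 rad/s.
Step 3 — f₀ = ω₀/(2π) = 1553 Hz.
Step 4 — Series Q: Q = ω₀L/R = 9756·0.112/18 = 60.71.

(a) f₀ = 1553 Hz  (b) Q = 60.71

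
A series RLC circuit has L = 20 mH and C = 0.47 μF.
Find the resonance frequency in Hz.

Step 1 — Resonance condition Im(Z)=0 gives ω₀ = 1/√(LC).
Step 2 — ω₀ = 1/√(0.02·4.7e-07) = 1.031e+04 rad/s.
Step 3 — f₀ = ω₀/(2π) = 1642 Hz.

f₀ = 1642 Hz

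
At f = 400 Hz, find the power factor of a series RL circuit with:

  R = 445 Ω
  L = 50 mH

Step 1 — Angular frequency: ω = 2π·f = 2π·400 = 2513 rad/s.
Step 2 — Component impedances:
  R: Z = R = 445 Ω
  L: Z = jωL = j·2513·0.05 = 0 + j125.7 Ω
Step 3 — Series combination: Z_total = R + L = 445 + j125.7 Ω = 462.4∠15.8° Ω.
Step 4 — Power factor: PF = cos(φ) = Re(Z)/|Z| = 445/462.4 = 0.9624.
Step 5 — Type: Im(Z) = 125.7 ⇒ lagging (phase φ = 15.8°).

PF = 0.9624 (lagging, φ = 15.8°)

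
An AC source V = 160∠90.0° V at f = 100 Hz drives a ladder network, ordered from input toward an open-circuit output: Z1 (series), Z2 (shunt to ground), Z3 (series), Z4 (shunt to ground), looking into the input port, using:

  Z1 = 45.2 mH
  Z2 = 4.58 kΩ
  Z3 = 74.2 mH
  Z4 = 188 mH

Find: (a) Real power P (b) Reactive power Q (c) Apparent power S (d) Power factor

Step 1 — Angular frequency: ω = 2π·f = 2π·100 = 628.3 rad/s.
Step 2 — Component impedances:
  Z1: Z = jωL = j·628.3·0.0452 = 0 + j28.4 Ω
  Z2: Z = R = 4580 Ω
  Z3: Z = jωL = j·628.3·0.0742 = 0 + j46.62 Ω
  Z4: Z = jωL = j·628.3·0.188 = 0 + j118.1 Ω
Step 3 — Ladder network (open output): work backward from the far end, alternating series and parallel combinations. Z_in = 5.918 + j192.9 Ω = 193∠88.2° Ω.
Step 4 — Source phasor: V = 160∠90.0° V = 0 + j160 V.
Step 5 — Current: I = V / Z = 0.8285 + j0.02542 A = 0.8289∠1.8° A.
Step 6 — Complex power: S = V·I* = 4.066 + j132.6 VA.
Step 7 — Real power: P = Re(S) = 4.066 W.
Step 8 — Reactive power: Q = Im(S) = 132.6 VAR.
Step 9 — Apparent power: |S| = 132.6 VA.
Step 10 — Power factor: PF = P/|S| = 0.03066 (lagging).

(a) P = 4.066 W  (b) Q = 132.6 VAR  (c) S = 132.6 VA  (d) PF = 0.03066 (lagging)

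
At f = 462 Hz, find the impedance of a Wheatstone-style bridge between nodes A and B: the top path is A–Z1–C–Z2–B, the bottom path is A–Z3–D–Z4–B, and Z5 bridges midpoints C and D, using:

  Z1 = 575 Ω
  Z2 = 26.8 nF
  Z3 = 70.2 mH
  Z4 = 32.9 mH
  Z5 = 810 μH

Step 1 — Angular frequency: ω = 2π·f = 2π·462 = 2903 rad/s.
Step 2 — Component impedances:
  Z1: Z = R = 575 Ω
  Z2: Z = 1/(jωC) = -j/(ω·C) = 0 - j1.285e+04 Ω
  Z3: Z = jωL = j·2903·0.0702 = 0 + j203.8 Ω
  Z4: Z = jωL = j·2903·0.0329 = 0 + j95.5 Ω
  Z5: Z = jωL = j·2903·0.00081 = 0 + j2.351 Ω
Step 3 — Bridge requires nodal analysis (the Z5 bridge couples midpoints C and D, so the two paths cannot be reduced to a simple series/parallel combination). Setting node B to ground and injecting 1 A at node A, the 3-node admittance system at A, C, D solves to V_A = Z_AB = 63.98 + j277.1 Ω = 284.4∠77.0° Ω.

Z = 63.98 + j277.1 Ω = 284.4∠77.0° Ω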